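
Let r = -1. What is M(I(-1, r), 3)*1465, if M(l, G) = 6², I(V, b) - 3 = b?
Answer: 52740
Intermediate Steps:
I(V, b) = 3 + b
M(l, G) = 36
M(I(-1, r), 3)*1465 = 36*1465 = 52740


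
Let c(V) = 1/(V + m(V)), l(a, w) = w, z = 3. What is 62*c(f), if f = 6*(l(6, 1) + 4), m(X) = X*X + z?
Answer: 62/933 ≈ 0.066452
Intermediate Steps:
m(X) = 3 + X² (m(X) = X*X + 3 = X² + 3 = 3 + X²)
f = 30 (f = 6*(1 + 4) = 6*5 = 30)
c(V) = 1/(3 + V + V²) (c(V) = 1/(V + (3 + V²)) = 1/(3 + V + V²))
62*c(f) = 62/(3 + 30 + 30²) = 62/(3 + 30 + 900) = 62/933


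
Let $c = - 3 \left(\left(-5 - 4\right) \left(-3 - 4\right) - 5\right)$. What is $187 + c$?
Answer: $13$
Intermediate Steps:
$c = -174$ ($c = - 3 \left(\left(-9\right) \left(-7\right) - 5\right) = - 3 \left(63 - 5\right) = \left(-3\right) 58 = -174$)
$187 + c = 187 - 174 = 13$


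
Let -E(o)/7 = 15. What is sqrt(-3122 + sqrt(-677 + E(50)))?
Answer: sqrt(-3122 + I*sqrt(782)) ≈ 0.2502 + 55.875*I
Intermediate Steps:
E(o) = -105 (E(o) = -7*15 = -105)
sqrt(-3122 + sqrt(-677 + E(50))) = sqrt(-3122 + sqrt(-677 - 105)) = sqrt(-3122 + sqrt(-782)) = sqrt(-3122 + I*sqrt(782))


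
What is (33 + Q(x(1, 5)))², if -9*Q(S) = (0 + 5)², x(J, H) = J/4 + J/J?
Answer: 73984/81 ≈ 913.38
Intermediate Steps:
x(J, H) = 1 + J/4 (x(J, H) = J*(¼) + 1 = J/4 + 1 = 1 + J/4)
Q(S) = -25/9 (Q(S) = -(0 + 5)²/9 = -⅑*5² = -⅑*25 = -25/9)
(33 + Q(x(1, 5)))² = (33 - 25/9)² = (272/9)² = 73984/81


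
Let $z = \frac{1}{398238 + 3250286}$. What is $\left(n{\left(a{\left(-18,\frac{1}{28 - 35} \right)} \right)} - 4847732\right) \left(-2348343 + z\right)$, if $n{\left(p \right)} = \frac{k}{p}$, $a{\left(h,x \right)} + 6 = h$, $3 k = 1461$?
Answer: $\frac{996851346629337691205}{87564576} \approx 1.1384 \cdot 10^{13}$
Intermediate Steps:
$k = 487$ ($k = \frac{1}{3} \cdot 1461 = 487$)
$z = \frac{1}{3648524} \approx 2.7408 \cdot 10^{-7}$
$a{\left(h,x \right)} = -6 + h$
$n{\left(p \right)} = \frac{487}{p}$
$\left(n{\left(a{\left(-18,\frac{1}{28 - 35} \right)} \right)} - 4847732\right) \left(-2348343 + z\right) = \left(\frac{487}{-6 - 18} - 4847732\right) \left(-2348343 + \frac{1}{3648524}\right) = \left(\frac{487}{-24} - 4847732\right) \left(- \frac{8567985795731}{3648524}\right) = \left(487 \left(- \frac{1}{24}\right) - 4847732\right) \left(- \frac{8567985795731}{3648524}\right) = \left(- \frac{487}{24} - 4847732\right) \left(- \frac{8567985795731}{3648524}\right) = \left(- \frac{116346055}{24}\right) \left(- \frac{8567985795731}{3648524}\right) = \frac{996851346629337691205}{87564576}$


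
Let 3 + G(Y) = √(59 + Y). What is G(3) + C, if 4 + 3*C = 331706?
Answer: 331693/3 + √62 ≈ 1.1057e+5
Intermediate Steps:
C = 331702/3 (C = -4/3 + (⅓)*331706 = -4/3 + 331706/3 = 331702/3 ≈ 1.1057e+5)
G(Y) = -3 + √(59 + Y)
G(3) + C = (-3 + √(59 + 3)) + 331702/3 = (-3 + √62) + 331702/3 = 331693/3 + √62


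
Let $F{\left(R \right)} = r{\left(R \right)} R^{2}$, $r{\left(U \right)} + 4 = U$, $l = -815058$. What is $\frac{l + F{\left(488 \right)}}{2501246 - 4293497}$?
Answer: $- \frac{114446638}{1792251} \approx -63.856$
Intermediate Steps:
$r{\left(U \right)} = -4 + U$
$F{\left(R \right)} = R^{2} \left(-4 + R\right)$ ($F{\left(R \right)} = \left(-4 + R\right) R^{2} = R^{2} \left(-4 + R\right)$)
$\frac{l + F{\left(488 \right)}}{2501246 - 4293497} = \frac{-815058 + 488^{2} \left(-4 + 488\right)}{2501246 - 4293497} = \frac{-815058 + 238144 \cdot 484}{-1792251} = \left(-815058 + 115261696\right) \left(- \frac{1}{1792251}\right) = 114446638 \left(- \frac{1}{1792251}\right) = - \frac{114446638}{1792251}$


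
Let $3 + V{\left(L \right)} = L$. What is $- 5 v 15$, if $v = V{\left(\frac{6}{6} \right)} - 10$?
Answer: $900$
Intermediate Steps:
$V{\left(L \right)} = -3 + L$
$v = -12$ ($v = \left(-3 + \frac{6}{6}\right) - 10 = \left(-3 + 6 \cdot \frac{1}{6}\right) - 10 = \left(-3 + 1\right) - 10 = -2 - 10 = -12$)
$- 5 v 15 = \left(-5\right) \left(-12\right) 15 = 60 \cdot 15 = 900$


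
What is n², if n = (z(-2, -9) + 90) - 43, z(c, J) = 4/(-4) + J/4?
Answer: 30625/16 ≈ 1914.1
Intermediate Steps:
z(c, J) = -1 + J/4 (z(c, J) = 4*(-¼) + J*(¼) = -1 + J/4)
n = 175/4 (n = ((-1 + (¼)*(-9)) + 90) - 43 = ((-1 - 9/4) + 90) - 43 = (-13/4 + 90) - 43 = 347/4 - 43 = 175/4 ≈ 43.750)
n² = (175/4)² = 30625/16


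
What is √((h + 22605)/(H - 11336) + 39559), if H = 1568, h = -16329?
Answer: √26211209442/814 ≈ 198.89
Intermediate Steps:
√((h + 22605)/(H - 11336) + 39559) = √((-16329 + 22605)/(1568 - 11336) + 39559) = √(6276/(-9768) + 39559) = √(6276*(-1/9768) + 39559) = √(-523/814 + 39559) = √(32200503/814) = √26211209442/814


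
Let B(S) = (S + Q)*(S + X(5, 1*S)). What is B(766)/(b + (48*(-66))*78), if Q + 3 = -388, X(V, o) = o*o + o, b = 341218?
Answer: 110304000/47057 ≈ 2344.1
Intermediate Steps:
X(V, o) = o + o**2 (X(V, o) = o**2 + o = o + o**2)
Q = -391 (Q = -3 - 388 = -391)
B(S) = (-391 + S)*(S + S*(1 + S)) (B(S) = (S - 391)*(S + (1*S)*(1 + 1*S)) = (-391 + S)*(S + S*(1 + S)))
B(766)/(b + (48*(-66))*78) = (766*(-782 + 766**2 - 389*766))/(341218 + (48*(-66))*78) = (766*(-782 + 586756 - 297974))/(341218 - 3168*78) = (766*288000)/(341218 - 247104) = 220608000/94114 = 220608000*(1/94114) = 110304000/47057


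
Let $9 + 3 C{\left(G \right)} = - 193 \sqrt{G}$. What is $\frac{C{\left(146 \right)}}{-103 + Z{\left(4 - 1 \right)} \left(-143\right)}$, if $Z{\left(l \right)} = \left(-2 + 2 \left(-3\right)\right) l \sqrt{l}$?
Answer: $- \frac{309}{35325263} - \frac{220792 \sqrt{438}}{35325263} - \frac{19879 \sqrt{146}}{105975789} - \frac{10296 \sqrt{3}}{35325263} \approx -0.13359$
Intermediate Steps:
$Z{\left(l \right)} = - 8 l^{\frac{3}{2}}$ ($Z{\left(l \right)} = \left(-2 - 6\right) l \sqrt{l} = - 8 l \sqrt{l} = - 8 l^{\frac{3}{2}}$)
$C{\left(G \right)} = -3 - \frac{193 \sqrt{G}}{3}$ ($C{\left(G \right)} = -3 + \frac{\left(-193\right) \sqrt{G}}{3} = -3 - \frac{193 \sqrt{G}}{3}$)
$\frac{C{\left(146 \right)}}{-103 + Z{\left(4 - 1 \right)} \left(-143\right)} = \frac{-3 - \frac{193 \sqrt{146}}{3}}{-103 + - 8 \left(4 - 1\right)^{\frac{3}{2}} \left(-143\right)} = \frac{-3 - \frac{193 \sqrt{146}}{3}}{-103 + - 8 \cdot 3^{\frac{3}{2}} \left(-143\right)} = \frac{-3 - \frac{193 \sqrt{146}}{3}}{-103 + - 8 \cdot 3 \sqrt{3} \left(-143\right)} = \frac{-3 - \frac{193 \sqrt{146}}{3}}{-103 + - 24 \sqrt{3} \left(-143\right)} = \frac{-3 - \frac{193 \sqrt{146}}{3}}{-103 + 3432 \sqrt{3}}$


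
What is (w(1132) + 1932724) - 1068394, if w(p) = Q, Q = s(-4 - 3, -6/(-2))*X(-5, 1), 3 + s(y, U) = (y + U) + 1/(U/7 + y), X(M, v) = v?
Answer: 39758851/46 ≈ 8.6432e+5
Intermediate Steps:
s(y, U) = -3 + U + y + 1/(y + U/7) (s(y, U) = -3 + ((y + U) + 1/(U/7 + y)) = -3 + ((U + y) + 1/(U*(1/7) + y)) = -3 + ((U + y) + 1/(U/7 + y)) = -3 + ((U + y) + 1/(y + U/7)) = -3 + (U + y + 1/(y + U/7)) = -3 + U + y + 1/(y + U/7))
Q = -329/46 (Q = ((7 + (-6/(-2))**2 - 21*(-4 - 3) - (-18)/(-2) + 7*(-4 - 3)**2 + 8*(-6/(-2))*(-4 - 3))/(-6/(-2) + 7*(-4 - 3)))*1 = ((7 + (-6*(-1/2))**2 - 21*(-7) - (-18)*(-1)/2 + 7*(-7)**2 + 8*(-6*(-1/2))*(-7))/(-6*(-1/2) + 7*(-7)))*1 = ((7 + 3**2 + 147 - 3*3 + 7*49 + 8*3*(-7))/(3 - 49))*1 = ((7 + 9 + 147 - 9 + 343 - 168)/(-46))*1 = -1/46*329*1 = -329/46*1 = -329/46 ≈ -7.1522)
w(p) = -329/46
(w(1132) + 1932724) - 1068394 = (-329/46 + 1932724) - 1068394 = 88904975/46 - 1068394 = 39758851/46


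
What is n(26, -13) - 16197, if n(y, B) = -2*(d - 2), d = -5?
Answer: -16183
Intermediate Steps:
n(y, B) = 14 (n(y, B) = -2*(-5 - 2) = -2*(-7) = 14)
n(26, -13) - 16197 = 14 - 16197 = -16183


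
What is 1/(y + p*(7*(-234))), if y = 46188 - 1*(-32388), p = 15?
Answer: 1/54006 ≈ 1.8516e-5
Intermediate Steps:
y = 78576 (y = 46188 + 32388 = 78576)
1/(y + p*(7*(-234))) = 1/(78576 + 15*(7*(-234))) = 1/(78576 + 15*(-1638)) = 1/(78576 - 24570) = 1/54006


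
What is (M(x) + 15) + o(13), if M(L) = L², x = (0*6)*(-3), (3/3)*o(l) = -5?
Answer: 10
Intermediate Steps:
o(l) = -5
x = 0 (x = 0*(-3) = 0)
(M(x) + 15) + o(13) = (0² + 15) - 5 = (0 + 15) - 5 = 15 - 5 = 10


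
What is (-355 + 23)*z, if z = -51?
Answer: 16932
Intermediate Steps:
(-355 + 23)*z = (-355 + 23)*(-51) = -332*(-51) = 16932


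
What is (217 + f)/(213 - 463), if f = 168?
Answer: -77/50 ≈ -1.5400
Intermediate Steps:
(217 + f)/(213 - 463) = (217 + 168)/(213 - 463) = 385/(-250) = 385*(-1/250) = -77/50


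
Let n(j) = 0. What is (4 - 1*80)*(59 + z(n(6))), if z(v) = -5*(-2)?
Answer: -5244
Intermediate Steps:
z(v) = 10
(4 - 1*80)*(59 + z(n(6))) = (4 - 1*80)*(59 + 10) = (4 - 80)*69 = -76*69 = -5244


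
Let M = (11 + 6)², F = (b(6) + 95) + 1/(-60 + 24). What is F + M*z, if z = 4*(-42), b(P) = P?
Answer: -1744237/36 ≈ -48451.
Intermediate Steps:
z = -168
F = 3635/36 (F = (6 + 95) + 1/(-60 + 24) = 101 + 1/(-36) = 101 - 1/36 = 3635/36 ≈ 100.97)
M = 289 (M = 17² = 289)
F + M*z = 3635/36 + 289*(-168) = 3635/36 - 48552 = -1744237/36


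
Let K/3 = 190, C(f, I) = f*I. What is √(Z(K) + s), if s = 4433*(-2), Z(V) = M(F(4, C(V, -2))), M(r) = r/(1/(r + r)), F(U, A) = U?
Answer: I*√8834 ≈ 93.989*I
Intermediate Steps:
C(f, I) = I*f
M(r) = 2*r² (M(r) = r/(1/(2*r)) = r/((1/(2*r))) = r*(2*r) = 2*r²)
K = 570 (K = 3*190 = 570)
Z(V) = 32 (Z(V) = 2*4² = 2*16 = 32)
s = -8866
√(Z(K) + s) = √(32 - 8866) = √(-8834) = I*√8834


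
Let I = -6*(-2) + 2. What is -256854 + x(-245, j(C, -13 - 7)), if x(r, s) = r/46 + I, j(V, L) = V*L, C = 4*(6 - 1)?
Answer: -11814885/46 ≈ -2.5685e+5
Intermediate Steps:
C = 20 (C = 4*5 = 20)
I = 14 (I = 12 + 2 = 14)
j(V, L) = L*V
x(r, s) = 14 + r/46 (x(r, s) = r/46 + 14 = 14 + r/46)
-256854 + x(-245, j(C, -13 - 7)) = -256854 + (14 + (1/46)*(-245)) = -256854 + (14 - 245/46) = -256854 + 399/46 = -11814885/46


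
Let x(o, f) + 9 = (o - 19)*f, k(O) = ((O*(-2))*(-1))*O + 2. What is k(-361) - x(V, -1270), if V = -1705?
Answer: -1928827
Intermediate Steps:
k(O) = 2 + 2*O² (k(O) = (-2*O*(-1))*O + 2 = (2*O)*O + 2 = 2*O² + 2 = 2 + 2*O²)
x(o, f) = -9 + f*(-19 + o) (x(o, f) = -9 + (o - 19)*f = -9 + (-19 + o)*f = -9 + f*(-19 + o))
k(-361) - x(V, -1270) = (2 + 2*(-361)²) - (-9 - 19*(-1270) - 1270*(-1705)) = (2 + 2*130321) - (-9 + 24130 + 2165350) = (2 + 260642) - 1*2189471 = 260644 - 2189471 = -1928827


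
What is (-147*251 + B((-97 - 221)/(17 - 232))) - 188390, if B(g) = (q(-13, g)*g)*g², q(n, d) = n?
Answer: -2239404735241/9938375 ≈ -2.2533e+5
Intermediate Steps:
B(g) = -13*g³ (B(g) = (-13*g)*g² = -13*g³)
(-147*251 + B((-97 - 221)/(17 - 232))) - 188390 = (-147*251 - 13*(-97 - 221)³/(17 - 232)³) - 188390 = (-36897 - 13*(-318/(-215))³) - 188390 = (-36897 - 13*(-318*(-1/215))³) - 188390 = (-36897 - 13*(318/215)³) - 188390 = (-36897 - 13*32157432/9938375) - 188390 = (-36897 - 418046616/9938375) - 188390 = -367114268991/9938375 - 188390 = -2239404735241/9938375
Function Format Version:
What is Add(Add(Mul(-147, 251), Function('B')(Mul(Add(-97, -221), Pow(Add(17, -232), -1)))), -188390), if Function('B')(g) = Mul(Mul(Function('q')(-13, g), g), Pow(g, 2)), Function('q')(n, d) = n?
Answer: Rational(-2239404735241, 9938375) ≈ -2.2533e+5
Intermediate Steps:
Function('B')(g) = Mul(-13, Pow(g, 3)) (Function('B')(g) = Mul(Mul(-13, g), Pow(g, 2)) = Mul(-13, Pow(g, 3)))
Add(Add(Mul(-147, 251), Function('B')(Mul(Add(-97, -221), Pow(Add(17, -232), -1)))), -188390) = Add(Add(Mul(-147, 251), Mul(-13, Pow(Mul(Add(-97, -221), Pow(Add(17, -232), -1)), 3))), -188390) = Add(Add(-36897, Mul(-13, Pow(Mul(-318, Pow(-215, -1)), 3))), -188390) = Add(Add(-36897, Mul(-13, Pow(Mul(-318, Rational(-1, 215)), 3))), -188390) = Add(Add(-36897, Mul(-13, Pow(Rational(318, 215), 3))), -188390) = Add(Add(-36897, Mul(-13, Rational(32157432, 9938375))), -188390) = Add(Add(-36897, Rational(-418046616, 9938375)), -188390) = Add(Rational(-367114268991, 9938375), -188390) = Rational(-2239404735241, 9938375)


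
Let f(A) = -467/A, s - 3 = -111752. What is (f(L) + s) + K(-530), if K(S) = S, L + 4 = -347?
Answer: -39409462/351 ≈ -1.1228e+5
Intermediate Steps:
L = -351 (L = -4 - 347 = -351)
s = -111749 (s = 3 - 111752 = -111749)
(f(L) + s) + K(-530) = (-467/(-351) - 111749) - 530 = (-467*(-1/351) - 111749) - 530 = (467/351 - 111749) - 530 = -39223432/351 - 530 = -39409462/351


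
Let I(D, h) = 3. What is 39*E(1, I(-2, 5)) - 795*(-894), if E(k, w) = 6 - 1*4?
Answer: 710808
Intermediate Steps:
E(k, w) = 2 (E(k, w) = 6 - 4 = 2)
39*E(1, I(-2, 5)) - 795*(-894) = 39*2 - 795*(-894) = 78 + 710730 = 710808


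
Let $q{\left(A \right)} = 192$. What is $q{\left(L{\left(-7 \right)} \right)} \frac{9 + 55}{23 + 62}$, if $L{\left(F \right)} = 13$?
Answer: $\frac{12288}{85} \approx 144.56$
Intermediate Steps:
$q{\left(L{\left(-7 \right)} \right)} \frac{9 + 55}{23 + 62} = 192 \frac{9 + 55}{23 + 62} = 192 \cdot \frac{64}{85} = \frac{12288}{85}$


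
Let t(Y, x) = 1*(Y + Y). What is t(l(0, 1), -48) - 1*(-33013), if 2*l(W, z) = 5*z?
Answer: 33018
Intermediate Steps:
l(W, z) = 5*z/2 (l(W, z) = (5*z)/2 = 5*z/2)
t(Y, x) = 2*Y (t(Y, x) = 1*(2*Y) = 2*Y)
t(l(0, 1), -48) - 1*(-33013) = 2*((5/2)*1) - 1*(-33013) = 2*(5/2) + 33013 = 5 + 33013 = 33018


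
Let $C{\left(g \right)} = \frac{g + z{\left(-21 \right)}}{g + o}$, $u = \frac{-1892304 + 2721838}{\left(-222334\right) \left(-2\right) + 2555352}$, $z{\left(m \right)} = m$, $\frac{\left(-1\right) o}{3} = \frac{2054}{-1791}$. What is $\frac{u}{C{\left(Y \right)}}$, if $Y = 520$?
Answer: $\frac{64806099449}{223428739515} \approx 0.29005$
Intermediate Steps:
$o = \frac{2054}{597}$ ($o = - 3 \frac{2054}{-1791} = - 3 \cdot 2054 \left(- \frac{1}{1791}\right) = \left(-3\right) \left(- \frac{2054}{1791}\right) = \frac{2054}{597} \approx 3.4405$)
$u = \frac{414767}{1500010}$ ($u = \frac{829534}{444668 + 2555352} = \frac{829534}{3000020} = 829534 \cdot \frac{1}{3000020} = \frac{414767}{1500010} \approx 0.27651$)
$C{\left(g \right)} = \frac{-21 + g}{\frac{2054}{597} + g}$ ($C{\left(g \right)} = \frac{g - 21}{g + \frac{2054}{597}} = \frac{-21 + g}{\frac{2054}{597} + g}$)
$\frac{u}{C{\left(Y \right)}} = \frac{414767}{1500010 \frac{597 \left(-21 + 520\right)}{2054 + 597 \cdot 520}} = \frac{414767}{1500010 \cdot 597 \frac{1}{2054 + 310440} \cdot 499} = \frac{414767}{1500010 \cdot 597 \cdot \frac{1}{312494} \cdot 499} = \frac{414767}{1500010 \cdot \frac{297903}{312494}} = \frac{414767}{1500010} \cdot \frac{312494}{297903} = \frac{64806099449}{223428739515}$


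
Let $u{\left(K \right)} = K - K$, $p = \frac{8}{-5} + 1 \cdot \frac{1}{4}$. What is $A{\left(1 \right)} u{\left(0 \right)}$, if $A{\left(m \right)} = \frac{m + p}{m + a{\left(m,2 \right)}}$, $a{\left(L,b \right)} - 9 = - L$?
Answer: $0$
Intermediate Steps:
$p = - \frac{27}{20}$ ($p = 8 \left(- \frac{1}{5}\right) + 1 \cdot \frac{1}{4} = - \frac{8}{5} + \frac{1}{4} = - \frac{27}{20} \approx -1.35$)
$u{\left(K \right)} = 0$
$a{\left(L,b \right)} = 9 - L$
$A{\left(m \right)} = - \frac{3}{20} + \frac{m}{9}$ ($A{\left(m \right)} = \frac{m - \frac{27}{20}}{m - \left(-9 + m\right)} = \frac{- \frac{27}{20} + m}{9} = \left(- \frac{27}{20} + m\right) \frac{1}{9} = - \frac{3}{20} + \frac{m}{9}$)
$A{\left(1 \right)} u{\left(0 \right)} = \left(- \frac{3}{20} + \frac{1}{9} \cdot 1\right) 0 = \left(- \frac{3}{20} + \frac{1}{9}\right) 0 = \left(- \frac{7}{180}\right) 0 = 0$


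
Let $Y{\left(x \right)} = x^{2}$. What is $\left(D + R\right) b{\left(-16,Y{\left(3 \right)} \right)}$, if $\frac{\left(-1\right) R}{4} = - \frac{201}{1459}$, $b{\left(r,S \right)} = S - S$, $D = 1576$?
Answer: $0$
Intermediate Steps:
$b{\left(r,S \right)} = 0$
$R = \frac{804}{1459}$ ($R = - 4 \left(- \frac{201}{1459}\right) = - 4 \left(\left(-201\right) \frac{1}{1459}\right) = \left(-4\right) \left(- \frac{201}{1459}\right) = \frac{804}{1459} \approx 0.55106$)
$\left(D + R\right) b{\left(-16,Y{\left(3 \right)} \right)} = \left(1576 + \frac{804}{1459}\right) 0 = \frac{2300188}{1459} \cdot 0 = 0$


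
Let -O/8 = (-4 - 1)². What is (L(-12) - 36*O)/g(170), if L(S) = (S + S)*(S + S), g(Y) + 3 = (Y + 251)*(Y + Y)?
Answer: 7776/143137 ≈ 0.054326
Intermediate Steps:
g(Y) = -3 + 2*Y*(251 + Y) (g(Y) = -3 + (Y + 251)*(Y + Y) = -3 + (251 + Y)*(2*Y) = -3 + 2*Y*(251 + Y))
O = -200 (O = -8*(-4 - 1)² = -8*(-5)² = -8*25 = -200)
L(S) = 4*S² (L(S) = (2*S)*(2*S) = 4*S²)
(L(-12) - 36*O)/g(170) = (4*(-12)² - 36*(-200))/(-3 + 2*170² + 502*170) = (4*144 + 7200)/(-3 + 2*28900 + 85340) = (576 + 7200)/(-3 + 57800 + 85340) = 7776/143137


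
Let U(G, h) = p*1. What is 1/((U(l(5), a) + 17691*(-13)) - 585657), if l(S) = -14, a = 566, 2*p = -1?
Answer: -2/1631281 ≈ -1.2260e-6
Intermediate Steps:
p = -½ (p = (½)*(-1) = -½ ≈ -0.50000)
U(G, h) = -½ (U(G, h) = -½*1 = -½)
1/((U(l(5), a) + 17691*(-13)) - 585657) = 1/((-½ + 17691*(-13)) - 585657) = 1/((-½ - 229983) - 585657) = 1/(-459967/2 - 585657) = 1/(-1631281/2) = -2/1631281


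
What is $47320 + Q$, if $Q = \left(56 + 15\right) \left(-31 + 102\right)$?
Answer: $52361$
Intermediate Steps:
$Q = 5041$ ($Q = 71 \cdot 71 = 5041$)
$47320 + Q = 47320 + 5041 = 52361$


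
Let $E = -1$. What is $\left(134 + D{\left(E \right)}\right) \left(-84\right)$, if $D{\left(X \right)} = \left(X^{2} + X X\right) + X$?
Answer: $-11340$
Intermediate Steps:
$D{\left(X \right)} = X + 2 X^{2}$ ($D{\left(X \right)} = \left(X^{2} + X^{2}\right) + X = 2 X^{2} + X = X + 2 X^{2}$)
$\left(134 + D{\left(E \right)}\right) \left(-84\right) = \left(134 - \left(1 + 2 \left(-1\right)\right)\right) \left(-84\right) = \left(134 - \left(1 - 2\right)\right) \left(-84\right) = \left(134 - -1\right) \left(-84\right) = \left(134 + 1\right) \left(-84\right) = 135 \left(-84\right) = -11340$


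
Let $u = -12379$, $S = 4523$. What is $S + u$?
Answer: $-7856$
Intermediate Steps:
$S + u = 4523 - 12379 = -7856$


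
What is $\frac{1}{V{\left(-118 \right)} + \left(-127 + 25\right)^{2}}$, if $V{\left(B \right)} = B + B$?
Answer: $\frac{1}{10168} \approx 9.8348 \cdot 10^{-5}$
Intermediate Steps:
$V{\left(B \right)} = 2 B$
$\frac{1}{V{\left(-118 \right)} + \left(-127 + 25\right)^{2}} = \frac{1}{2 \left(-118\right) + \left(-127 + 25\right)^{2}} = \frac{1}{-236 + \left(-102\right)^{2}} = \frac{1}{-236 + 10404} = \frac{1}{10168}$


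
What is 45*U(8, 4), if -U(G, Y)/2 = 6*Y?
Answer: -2160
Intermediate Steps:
U(G, Y) = -12*Y
45*U(8, 4) = 45*(-12*4) = 45*(-48) = -2160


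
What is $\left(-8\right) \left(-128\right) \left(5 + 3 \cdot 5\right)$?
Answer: $20480$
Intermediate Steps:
$\left(-8\right) \left(-128\right) \left(5 + 3 \cdot 5\right) = 1024 \left(5 + 15\right) = 1024 \cdot 20 = 20480$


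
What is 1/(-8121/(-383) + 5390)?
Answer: 383/2072491 ≈ 0.00018480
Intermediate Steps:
1/(-8121/(-383) + 5390) = 1/(-8121*(-1/383) + 5390) = 1/(8121/383 + 5390) = 1/(2072491/383) = 383/2072491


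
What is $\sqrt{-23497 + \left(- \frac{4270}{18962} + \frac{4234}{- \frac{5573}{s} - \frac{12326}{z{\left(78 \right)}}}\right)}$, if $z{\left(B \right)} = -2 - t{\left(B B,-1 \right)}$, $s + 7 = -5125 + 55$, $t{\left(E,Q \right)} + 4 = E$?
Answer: $\frac{i \sqrt{1157784162654807865640297270}}{228667707082} \approx 148.8 i$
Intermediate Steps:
$t{\left(E,Q \right)} = -4 + E$
$s = -5077$ ($s = -7 + \left(-5125 + 55\right) = -7 - 5070 = -5077$)
$z{\left(B \right)} = 2 - B^{2}$ ($z{\left(B \right)} = -2 - \left(-4 + B B\right) = -2 - \left(-4 + B^{2}\right) = 2 - B^{2}$)
$\sqrt{-23497 + \left(- \frac{4270}{18962} + \frac{4234}{- \frac{5573}{s} - \frac{12326}{z{\left(78 \right)}}}\right)} = \sqrt{-23497 + \left(- \frac{4270}{18962} + \frac{4234}{- \frac{5573}{-5077} - \frac{12326}{2 - 78^{2}}}\right)} = \sqrt{-23497 + \left(\left(-4270\right) \frac{1}{18962} + \frac{4234}{\left(-5573\right) \left(- \frac{1}{5077}\right) - \frac{12326}{2 - 6084}}\right)} = \sqrt{-23497 - \left(\frac{2135}{9481} - \frac{4234}{\frac{5573}{5077} - \frac{12326}{2 - 6084}}\right)} = \sqrt{-23497 - \left(\frac{2135}{9481} - \frac{4234}{\frac{5573}{5077} - \frac{12326}{-6082}}\right)} = \sqrt{-23497 - \left(\frac{2135}{9481} - \frac{4234}{\frac{5573}{5077} - - \frac{6163}{3041}}\right)} = \sqrt{-23497 - \left(\frac{2135}{9481} - \frac{4234}{\frac{5573}{5077} + \frac{6163}{3041}}\right)} = \sqrt{-23497 - \left(\frac{2135}{9481} - \frac{4234}{\frac{48237044}{15439157}}\right)} = \sqrt{-23497 + \left(- \frac{2135}{9481} + 4234 \cdot \frac{15439157}{48237044}\right)} = \sqrt{-23497 + \left(- \frac{2135}{9481} + \frac{32684695369}{24118522}\right)} = \sqrt{-23497 + \frac{309832103749019}{228667707082}} = \sqrt{- \frac{5063173009556735}{228667707082}} = \frac{i \sqrt{1157784162654807865640297270}}{228667707082}$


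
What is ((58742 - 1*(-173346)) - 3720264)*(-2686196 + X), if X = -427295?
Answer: 10860404582416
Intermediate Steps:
((58742 - 1*(-173346)) - 3720264)*(-2686196 + X) = ((58742 - 1*(-173346)) - 3720264)*(-2686196 - 427295) = ((58742 + 173346) - 3720264)*(-3113491) = (232088 - 3720264)*(-3113491) = -3488176*(-3113491) = 10860404582416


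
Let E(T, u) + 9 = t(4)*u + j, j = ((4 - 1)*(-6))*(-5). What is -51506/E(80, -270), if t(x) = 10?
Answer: 51506/2619 ≈ 19.666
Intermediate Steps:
j = 90 (j = (3*(-6))*(-5) = -18*(-5) = 90)
E(T, u) = 81 + 10*u (E(T, u) = -9 + (10*u + 90) = -9 + (90 + 10*u) = 81 + 10*u)
-51506/E(80, -270) = -51506/(81 + 10*(-270)) = -51506/(81 - 2700) = -51506/(-2619) = -51506*(-1/2619) = 51506/2619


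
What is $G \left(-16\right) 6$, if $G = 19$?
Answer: $-1824$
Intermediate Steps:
$G \left(-16\right) 6 = 19 \left(-16\right) 6 = \left(-304\right) 6 = -1824$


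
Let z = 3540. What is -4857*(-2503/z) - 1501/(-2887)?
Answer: 11700925839/3406660 ≈ 3434.7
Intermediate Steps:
-4857*(-2503/z) - 1501/(-2887) = -4857/(3540/(-2503)) - 1501/(-2887) = -4857/(3540*(-1/2503)) - 1501*(-1/2887) = -4857/(-3540/2503) + 1501/2887 = -4857*(-2503/3540) + 1501/2887 = 4052357/1180 + 1501/2887 = 11700925839/3406660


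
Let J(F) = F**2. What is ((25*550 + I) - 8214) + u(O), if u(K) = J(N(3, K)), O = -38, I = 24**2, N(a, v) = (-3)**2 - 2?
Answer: 6161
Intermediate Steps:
N(a, v) = 7 (N(a, v) = 9 - 2 = 7)
I = 576
u(K) = 49 (u(K) = 7**2 = 49)
((25*550 + I) - 8214) + u(O) = ((25*550 + 576) - 8214) + 49 = ((13750 + 576) - 8214) + 49 = (14326 - 8214) + 49 = 6112 + 49 = 6161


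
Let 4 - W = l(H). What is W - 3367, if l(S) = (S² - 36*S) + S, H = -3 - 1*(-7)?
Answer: -3239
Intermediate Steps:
H = 4 (H = -3 + 7 = 4)
l(S) = S² - 35*S
W = 128 (W = 4 - 4*(-35 + 4) = 4 - 4*(-31) = 4 - 1*(-124) = 4 + 124 = 128)
W - 3367 = 128 - 3367 = -3239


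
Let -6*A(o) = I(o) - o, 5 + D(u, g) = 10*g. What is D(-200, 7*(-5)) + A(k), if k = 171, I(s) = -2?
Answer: -1957/6 ≈ -326.17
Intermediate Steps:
D(u, g) = -5 + 10*g
A(o) = ⅓ + o/6 (A(o) = -(-2 - o)/6 = ⅓ + o/6)
D(-200, 7*(-5)) + A(k) = (-5 + 10*(7*(-5))) + (⅓ + (⅙)*171) = (-5 + 10*(-35)) + (⅓ + 57/2) = (-5 - 350) + 173/6 = -355 + 173/6 = -1957/6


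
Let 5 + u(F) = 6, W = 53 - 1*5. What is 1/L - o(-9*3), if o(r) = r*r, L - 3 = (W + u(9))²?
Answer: -1752515/2404 ≈ -729.00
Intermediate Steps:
W = 48 (W = 53 - 5 = 48)
u(F) = 1 (u(F) = -5 + 6 = 1)
L = 2404 (L = 3 + (48 + 1)² = 3 + 49² = 3 + 2401 = 2404)
o(r) = r²
1/L - o(-9*3) = 1/2404 - (-9*3)² = 1/2404 - 1*(-27)² = 1/2404 - 1*729 = 1/2404 - 729 = -1752515/2404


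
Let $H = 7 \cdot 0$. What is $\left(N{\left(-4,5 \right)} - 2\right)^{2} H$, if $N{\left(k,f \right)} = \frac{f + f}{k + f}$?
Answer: $0$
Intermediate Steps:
$H = 0$
$N{\left(k,f \right)} = \frac{2 f}{f + k}$
$\left(N{\left(-4,5 \right)} - 2\right)^{2} H = \left(2 \cdot 5 \frac{1}{5 - 4} - 2\right)^{2} \cdot 0 = \left(2 \cdot 5 \cdot 1^{-1} - 2\right)^{2} \cdot 0 = \left(2 \cdot 5 \cdot 1 - 2\right)^{2} \cdot 0 = \left(10 - 2\right)^{2} \cdot 0 = 8^{2} \cdot 0 = 64 \cdot 0 = 0$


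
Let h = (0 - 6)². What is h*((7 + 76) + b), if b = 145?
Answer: 8208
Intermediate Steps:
h = 36 (h = (-6)² = 36)
h*((7 + 76) + b) = 36*((7 + 76) + 145) = 36*(83 + 145) = 36*228 = 8208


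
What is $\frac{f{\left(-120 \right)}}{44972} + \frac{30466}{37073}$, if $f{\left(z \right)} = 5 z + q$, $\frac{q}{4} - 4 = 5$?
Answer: $\frac{337301945}{416811739} \approx 0.80924$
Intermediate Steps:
$q = 36$ ($q = 16 + 4 \cdot 5 = 16 + 20 = 36$)
$f{\left(z \right)} = 36 + 5 z$ ($f{\left(z \right)} = 5 z + 36 = 36 + 5 z$)
$\frac{f{\left(-120 \right)}}{44972} + \frac{30466}{37073} = \frac{36 + 5 \left(-120\right)}{44972} + \frac{30466}{37073} = \left(36 - 600\right) \frac{1}{44972} + 30466 \cdot \frac{1}{37073} = \left(-564\right) \frac{1}{44972} + \frac{30466}{37073} = - \frac{141}{11243} + \frac{30466}{37073} = \frac{337301945}{416811739}$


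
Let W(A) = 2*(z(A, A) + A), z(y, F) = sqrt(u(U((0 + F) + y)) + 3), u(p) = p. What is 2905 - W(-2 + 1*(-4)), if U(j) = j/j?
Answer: 2913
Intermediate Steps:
U(j) = 1
z(y, F) = 2 (z(y, F) = sqrt(1 + 3) = sqrt(4) = 2)
W(A) = 4 + 2*A (W(A) = 2*(2 + A) = 4 + 2*A)
2905 - W(-2 + 1*(-4)) = 2905 - (4 + 2*(-2 + 1*(-4))) = 2905 - (4 + 2*(-2 - 4)) = 2905 - (4 + 2*(-6)) = 2905 - (4 - 12) = 2905 - 1*(-8) = 2905 + 8 = 2913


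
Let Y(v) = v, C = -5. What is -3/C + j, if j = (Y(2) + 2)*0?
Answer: ⅗ ≈ 0.60000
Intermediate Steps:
j = 0 (j = (2 + 2)*0 = 4*0 = 0)
-3/C + j = -3/(-5) + 0 = -3*(-⅕) + 0 = ⅗ + 0 = ⅗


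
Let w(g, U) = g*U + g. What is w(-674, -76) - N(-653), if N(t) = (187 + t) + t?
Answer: 51669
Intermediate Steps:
w(g, U) = g + U*g (w(g, U) = U*g + g = g + U*g)
N(t) = 187 + 2*t
w(-674, -76) - N(-653) = -674*(1 - 76) - (187 + 2*(-653)) = -674*(-75) - (187 - 1306) = 50550 - 1*(-1119) = 50550 + 1119 = 51669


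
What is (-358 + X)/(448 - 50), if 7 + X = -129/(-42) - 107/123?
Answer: -624739/685356 ≈ -0.91155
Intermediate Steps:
X = -8263/1722 (X = -7 + (-129/(-42) - 107/123) = -7 + (-129*(-1/42) - 107*1/123) = -7 + (43/14 - 107/123) = -7 + 3791/1722 = -8263/1722 ≈ -4.7985)
(-358 + X)/(448 - 50) = (-358 - 8263/1722)/(448 - 50) = -624739/1722/398 = (1/398)*(-624739/1722) = -624739/685356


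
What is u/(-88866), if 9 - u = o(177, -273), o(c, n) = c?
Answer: 28/14811 ≈ 0.0018905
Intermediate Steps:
u = -168 (u = 9 - 1*177 = 9 - 177 = -168)
u/(-88866) = -168/(-88866) = -168*(-1/88866) = 28/14811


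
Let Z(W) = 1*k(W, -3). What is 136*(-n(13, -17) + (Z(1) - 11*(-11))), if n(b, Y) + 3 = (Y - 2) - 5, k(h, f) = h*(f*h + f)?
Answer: 19312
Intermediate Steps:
k(h, f) = h*(f + f*h)
n(b, Y) = -10 + Y (n(b, Y) = -3 + ((Y - 2) - 5) = -3 + ((-2 + Y) - 5) = -3 + (-7 + Y) = -10 + Y)
Z(W) = -3*W*(1 + W) (Z(W) = 1*(-3*W*(1 + W)) = -3*W*(1 + W))
136*(-n(13, -17) + (Z(1) - 11*(-11))) = 136*(-(-10 - 17) + (-3*1*(1 + 1) - 11*(-11))) = 136*(-1*(-27) + (-3*1*2 + 121)) = 136*(27 + (-6 + 121)) = 136*(27 + 115) = 136*142 = 19312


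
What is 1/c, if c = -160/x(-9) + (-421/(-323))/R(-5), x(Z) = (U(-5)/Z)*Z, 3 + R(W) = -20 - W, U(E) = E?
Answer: 5814/185627 ≈ 0.031321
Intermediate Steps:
R(W) = -23 - W (R(W) = -3 + (-20 - W) = -23 - W)
x(Z) = -5 (x(Z) = (-5/Z)*Z = -5)
c = 185627/5814 (c = -160/(-5) + (-421/(-323))/(-23 - 1*(-5)) = -160*(-⅕) + (-421*(-1/323))/(-23 + 5) = 32 + (421/323)/(-18) = 32 + (421/323)*(-1/18) = 32 - 421/5814 = 185627/5814 ≈ 31.928)
1/c = 1/(185627/5814) = 5814/185627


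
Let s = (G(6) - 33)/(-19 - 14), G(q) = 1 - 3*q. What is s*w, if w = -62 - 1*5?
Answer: -3350/33 ≈ -101.52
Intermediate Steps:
w = -67 (w = -62 - 5 = -67)
s = 50/33 (s = ((1 - 3*6) - 33)/(-19 - 14) = ((1 - 18) - 33)/(-33) = (-17 - 33)*(-1/33) = -50*(-1/33) = 50/33 ≈ 1.5152)
s*w = (50/33)*(-67) = -3350/33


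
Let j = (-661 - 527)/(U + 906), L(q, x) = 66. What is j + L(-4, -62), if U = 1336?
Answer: 73392/1121 ≈ 65.470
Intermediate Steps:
j = -594/1121 (j = (-661 - 527)/(1336 + 906) = -1188/2242 = -1188*1/2242 = -594/1121 ≈ -0.52988)
j + L(-4, -62) = -594/1121 + 66 = 73392/1121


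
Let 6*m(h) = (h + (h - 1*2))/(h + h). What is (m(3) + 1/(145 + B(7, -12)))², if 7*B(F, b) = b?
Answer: 1136356/81486729 ≈ 0.013945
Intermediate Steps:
B(F, b) = b/7
m(h) = (-2 + 2*h)/(12*h) (m(h) = ((h + (h - 1*2))/(h + h))/6 = ((h + (h - 2))/((2*h)))/6 = ((h + (-2 + h))*(1/(2*h)))/6 = ((-2 + 2*h)*(1/(2*h)))/6 = ((-2 + 2*h)/(2*h))/6 = (-2 + 2*h)/(12*h))
(m(3) + 1/(145 + B(7, -12)))² = ((⅙)*(-1 + 3)/3 + 1/(145 + (⅐)*(-12)))² = ((⅙)*(⅓)*2 + 1/(145 - 12/7))² = (⅑ + 1/(1003/7))² = (⅑ + 7/1003)² = (1066/9027)² = 1136356/81486729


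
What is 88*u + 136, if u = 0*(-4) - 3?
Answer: -128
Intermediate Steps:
u = -3 (u = 0 - 3 = -3)
88*u + 136 = 88*(-3) + 136 = -264 + 136 = -128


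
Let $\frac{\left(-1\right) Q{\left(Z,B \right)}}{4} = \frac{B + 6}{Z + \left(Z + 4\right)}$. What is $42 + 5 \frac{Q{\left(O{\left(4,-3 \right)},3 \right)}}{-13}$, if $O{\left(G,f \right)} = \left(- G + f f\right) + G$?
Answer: $\frac{6096}{143} \approx 42.629$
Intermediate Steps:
$O{\left(G,f \right)} = f^{2}$ ($O{\left(G,f \right)} = \left(- G + f^{2}\right) + G = \left(f^{2} - G\right) + G = f^{2}$)
$Q{\left(Z,B \right)} = - \frac{4 \left(6 + B\right)}{4 + 2 Z}$ ($Q{\left(Z,B \right)} = - 4 \frac{B + 6}{Z + \left(Z + 4\right)} = - 4 \frac{6 + B}{Z + \left(4 + Z\right)} = - 4 \frac{6 + B}{4 + 2 Z} = - \frac{4 \left(6 + B\right)}{4 + 2 Z}$)
$42 + 5 \frac{Q{\left(O{\left(4,-3 \right)},3 \right)}}{-13} = 42 + 5 \frac{2 \frac{1}{2 + \left(-3\right)^{2}} \left(-6 - 3\right)}{-13} = 42 + 5 \frac{2 \left(-6 - 3\right)}{2 + 9} \left(- \frac{1}{13}\right) = 42 + 5 \cdot 2 \cdot \frac{1}{11} \left(-9\right) \left(- \frac{1}{13}\right) = 42 + 5 \left(\left(- \frac{18}{11}\right) \left(- \frac{1}{13}\right)\right) = 42 + 5 \cdot \frac{18}{143} = 42 + \frac{90}{143} = \frac{6096}{143}$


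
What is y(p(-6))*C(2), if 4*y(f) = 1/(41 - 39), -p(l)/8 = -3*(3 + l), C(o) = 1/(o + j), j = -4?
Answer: -1/16 ≈ -0.062500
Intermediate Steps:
C(o) = 1/(-4 + o) (C(o) = 1/(o - 4) = 1/(-4 + o))
p(l) = 72 + 24*l (p(l) = -(-24)*(3 + l) = -8*(-9 - 3*l) = 72 + 24*l)
y(f) = ⅛ (y(f) = 1/(4*(41 - 39)) = (¼)/2 = (¼)*(½) = ⅛)
y(p(-6))*C(2) = 1/(8*(-4 + 2)) = (⅛)/(-2) = (⅛)*(-½) = -1/16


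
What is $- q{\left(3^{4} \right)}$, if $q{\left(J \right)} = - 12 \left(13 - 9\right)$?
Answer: $48$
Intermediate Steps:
$q{\left(J \right)} = -48$ ($q{\left(J \right)} = \left(-12\right) 4 = -48$)
$- q{\left(3^{4} \right)} = \left(-1\right) \left(-48\right) = 48$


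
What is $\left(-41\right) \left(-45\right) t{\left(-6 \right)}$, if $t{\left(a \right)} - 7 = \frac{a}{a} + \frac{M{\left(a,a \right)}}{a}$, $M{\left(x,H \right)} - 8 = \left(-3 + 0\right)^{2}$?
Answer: $\frac{19065}{2} \approx 9532.5$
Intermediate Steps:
$M{\left(x,H \right)} = 17$ ($M{\left(x,H \right)} = 8 + \left(-3 + 0\right)^{2} = 8 + \left(-3\right)^{2} = 8 + 9 = 17$)
$t{\left(a \right)} = 8 + \frac{17}{a}$ ($t{\left(a \right)} = 7 + \left(\frac{a}{a} + \frac{17}{a}\right) = 7 + \left(1 + \frac{17}{a}\right) = 8 + \frac{17}{a}$)
$\left(-41\right) \left(-45\right) t{\left(-6 \right)} = \left(-41\right) \left(-45\right) \left(8 + \frac{17}{-6}\right) = 1845 \left(8 + 17 \left(- \frac{1}{6}\right)\right) = 1845 \left(8 - \frac{17}{6}\right) = 1845 \cdot \frac{31}{6} = \frac{19065}{2}$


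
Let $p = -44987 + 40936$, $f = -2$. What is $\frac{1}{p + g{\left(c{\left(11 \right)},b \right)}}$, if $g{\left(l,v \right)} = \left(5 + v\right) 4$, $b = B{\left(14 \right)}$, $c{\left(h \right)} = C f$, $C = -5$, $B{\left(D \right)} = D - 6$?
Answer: $- \frac{1}{3999} \approx -0.00025006$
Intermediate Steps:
$B{\left(D \right)} = -6 + D$
$c{\left(h \right)} = 10$ ($c{\left(h \right)} = \left(-5\right) \left(-2\right) = 10$)
$b = 8$ ($b = -6 + 14 = 8$)
$p = -4051$
$g{\left(l,v \right)} = 20 + 4 v$
$\frac{1}{p + g{\left(c{\left(11 \right)},b \right)}} = \frac{1}{-4051 + \left(20 + 4 \cdot 8\right)} = \frac{1}{-4051 + \left(20 + 32\right)} = \frac{1}{-4051 + 52} = \frac{1}{-3999} = - \frac{1}{3999}$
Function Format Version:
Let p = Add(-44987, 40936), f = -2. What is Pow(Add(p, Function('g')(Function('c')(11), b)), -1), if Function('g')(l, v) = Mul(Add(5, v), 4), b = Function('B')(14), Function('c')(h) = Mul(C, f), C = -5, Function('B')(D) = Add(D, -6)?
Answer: Rational(-1, 3999) ≈ -0.00025006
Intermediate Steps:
Function('B')(D) = Add(-6, D)
Function('c')(h) = 10 (Function('c')(h) = Mul(-5, -2) = 10)
b = 8 (b = Add(-6, 14) = 8)
p = -4051
Function('g')(l, v) = Add(20, Mul(4, v))
Pow(Add(p, Function('g')(Function('c')(11), b)), -1) = Pow(Add(-4051, Add(20, Mul(4, 8))), -1) = Pow(Add(-4051, Add(20, 32)), -1) = Pow(Add(-4051, 52), -1) = Pow(-3999, -1) = Rational(-1, 3999)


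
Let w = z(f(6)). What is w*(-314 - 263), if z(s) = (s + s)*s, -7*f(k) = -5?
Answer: -28850/49 ≈ -588.78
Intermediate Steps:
f(k) = 5/7 (f(k) = -⅐*(-5) = 5/7)
z(s) = 2*s² (z(s) = (2*s)*s = 2*s²)
w = 50/49 (w = 2*(5/7)² = 2*(25/49) = 50/49 ≈ 1.0204)
w*(-314 - 263) = 50*(-314 - 263)/49 = (50/49)*(-577) = -28850/49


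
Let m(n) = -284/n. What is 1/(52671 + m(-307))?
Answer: 307/16170281 ≈ 1.8985e-5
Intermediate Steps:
1/(52671 + m(-307)) = 1/(52671 - 284/(-307)) = 1/(52671 - 284*(-1/307)) = 1/(52671 + 284/307) = 1/(16170281/307) = 307/16170281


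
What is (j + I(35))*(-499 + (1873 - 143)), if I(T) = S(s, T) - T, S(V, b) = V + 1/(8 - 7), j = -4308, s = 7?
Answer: -5336385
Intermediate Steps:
S(V, b) = 1 + V (S(V, b) = V + 1/1 = V + 1 = 1 + V)
I(T) = 8 - T (I(T) = (1 + 7) - T = 8 - T)
(j + I(35))*(-499 + (1873 - 143)) = (-4308 + (8 - 1*35))*(-499 + (1873 - 143)) = (-4308 + (8 - 35))*(-499 + 1730) = (-4308 - 27)*1231 = -4335*1231 = -5336385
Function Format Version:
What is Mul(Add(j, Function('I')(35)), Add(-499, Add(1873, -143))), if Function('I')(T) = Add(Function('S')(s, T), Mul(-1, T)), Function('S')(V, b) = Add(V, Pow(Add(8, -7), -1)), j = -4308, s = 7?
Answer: -5336385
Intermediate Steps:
Function('S')(V, b) = Add(1, V) (Function('S')(V, b) = Add(V, Pow(1, -1)) = Add(V, 1) = Add(1, V))
Function('I')(T) = Add(8, Mul(-1, T)) (Function('I')(T) = Add(Add(1, 7), Mul(-1, T)) = Add(8, Mul(-1, T)))
Mul(Add(j, Function('I')(35)), Add(-499, Add(1873, -143))) = Mul(Add(-4308, Add(8, Mul(-1, 35))), Add(-499, Add(1873, -143))) = Mul(Add(-4308, Add(8, -35)), Add(-499, 1730)) = Mul(Add(-4308, -27), 1231) = Mul(-4335, 1231) = -5336385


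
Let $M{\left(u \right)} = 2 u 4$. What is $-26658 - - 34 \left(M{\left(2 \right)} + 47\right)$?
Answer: $-24516$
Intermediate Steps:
$M{\left(u \right)} = 8 u$
$-26658 - - 34 \left(M{\left(2 \right)} + 47\right) = -26658 - - 34 \left(8 \cdot 2 + 47\right) = -26658 - - 34 \left(16 + 47\right) = -26658 - \left(-34\right) 63 = -26658 - -2142 = -26658 + 2142 = -24516$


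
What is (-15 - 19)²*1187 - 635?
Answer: 1371537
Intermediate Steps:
(-15 - 19)²*1187 - 635 = (-34)²*1187 - 635 = 1156*1187 - 635 = 1372172 - 635 = 1371537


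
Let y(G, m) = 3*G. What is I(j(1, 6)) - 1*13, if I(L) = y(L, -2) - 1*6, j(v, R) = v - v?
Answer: -19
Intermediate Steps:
j(v, R) = 0
I(L) = -6 + 3*L (I(L) = 3*L - 1*6 = 3*L - 6 = -6 + 3*L)
I(j(1, 6)) - 1*13 = (-6 + 3*0) - 1*13 = (-6 + 0) - 13 = -6 - 13 = -19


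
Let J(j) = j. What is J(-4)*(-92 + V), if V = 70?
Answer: 88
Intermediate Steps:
J(-4)*(-92 + V) = -4*(-92 + 70) = -4*(-22) = 88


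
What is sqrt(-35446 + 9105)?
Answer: I*sqrt(26341) ≈ 162.3*I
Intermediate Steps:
sqrt(-35446 + 9105) = sqrt(-26341) = I*sqrt(26341)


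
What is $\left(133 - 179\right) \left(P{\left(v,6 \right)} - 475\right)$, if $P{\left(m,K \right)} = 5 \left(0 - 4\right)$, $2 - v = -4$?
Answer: $22770$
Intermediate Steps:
$v = 6$ ($v = 2 - -4 = 2 + 4 = 6$)
$P{\left(m,K \right)} = -20$ ($P{\left(m,K \right)} = 5 \left(-4\right) = -20$)
$\left(133 - 179\right) \left(P{\left(v,6 \right)} - 475\right) = \left(133 - 179\right) \left(-20 - 475\right) = \left(-46\right) \left(-495\right) = 22770$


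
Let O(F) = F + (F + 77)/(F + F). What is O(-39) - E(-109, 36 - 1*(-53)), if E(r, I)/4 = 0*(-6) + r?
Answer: 15464/39 ≈ 396.51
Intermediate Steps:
E(r, I) = 4*r (E(r, I) = 4*(0*(-6) + r) = 4*(0 + r) = 4*r)
O(F) = F + (77 + F)/(2*F) (O(F) = F + (77 + F)/((2*F)) = F + (77 + F)*(1/(2*F)) = F + (77 + F)/(2*F))
O(-39) - E(-109, 36 - 1*(-53)) = (½ - 39 + (77/2)/(-39)) - 4*(-109) = (½ - 39 + (77/2)*(-1/39)) - 1*(-436) = (½ - 39 - 77/78) + 436 = -1540/39 + 436 = 15464/39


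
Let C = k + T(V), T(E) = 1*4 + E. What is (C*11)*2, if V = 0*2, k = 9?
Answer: 286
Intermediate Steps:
V = 0
T(E) = 4 + E
C = 13 (C = 9 + (4 + 0) = 9 + 4 = 13)
(C*11)*2 = (13*11)*2 = 143*2 = 286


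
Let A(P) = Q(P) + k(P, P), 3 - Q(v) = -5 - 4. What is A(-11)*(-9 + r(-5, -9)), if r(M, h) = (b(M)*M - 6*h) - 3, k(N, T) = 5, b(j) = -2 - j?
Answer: 459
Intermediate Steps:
Q(v) = 12 (Q(v) = 3 - (-5 - 4) = 3 - 1*(-9) = 3 + 9 = 12)
r(M, h) = -3 - 6*h + M*(-2 - M) (r(M, h) = ((-2 - M)*M - 6*h) - 3 = (M*(-2 - M) - 6*h) - 3 = (-6*h + M*(-2 - M)) - 3 = -3 - 6*h + M*(-2 - M))
A(P) = 17 (A(P) = 12 + 5 = 17)
A(-11)*(-9 + r(-5, -9)) = 17*(-9 + (-3 - 6*(-9) - 1*(-5)*(2 - 5))) = 17*(-9 + (-3 + 54 - 1*(-5)*(-3))) = 17*(-9 + (-3 + 54 - 15)) = 17*(-9 + 36) = 17*27 = 459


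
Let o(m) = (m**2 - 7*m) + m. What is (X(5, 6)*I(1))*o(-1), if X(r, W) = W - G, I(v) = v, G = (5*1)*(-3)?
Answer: 147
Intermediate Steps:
G = -15 (G = 5*(-3) = -15)
X(r, W) = 15 + W (X(r, W) = W - 1*(-15) = W + 15 = 15 + W)
o(m) = m**2 - 6*m
(X(5, 6)*I(1))*o(-1) = ((15 + 6)*1)*(-(-6 - 1)) = (21*1)*(-1*(-7)) = 21*7 = 147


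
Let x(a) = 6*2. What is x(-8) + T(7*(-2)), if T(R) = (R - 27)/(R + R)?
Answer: 377/28 ≈ 13.464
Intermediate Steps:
x(a) = 12
T(R) = (-27 + R)/(2*R) (T(R) = (-27 + R)/((2*R)) = (-27 + R)*(1/(2*R)) = (-27 + R)/(2*R))
x(-8) + T(7*(-2)) = 12 + (-27 + 7*(-2))/(2*((7*(-2)))) = 12 + (1/2)*(-27 - 14)/(-14) = 12 + (1/2)*(-1/14)*(-41) = 12 + 41/28 = 377/28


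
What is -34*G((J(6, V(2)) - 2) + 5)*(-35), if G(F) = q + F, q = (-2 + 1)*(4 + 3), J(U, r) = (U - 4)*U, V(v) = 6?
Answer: 9520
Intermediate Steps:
J(U, r) = U*(-4 + U) (J(U, r) = (-4 + U)*U = U*(-4 + U))
q = -7 (q = -1*7 = -7)
G(F) = -7 + F
-34*G((J(6, V(2)) - 2) + 5)*(-35) = -34*(-7 + ((6*(-4 + 6) - 2) + 5))*(-35) = -34*(-7 + ((6*2 - 2) + 5))*(-35) = -34*(-7 + ((12 - 2) + 5))*(-35) = -34*(-7 + (10 + 5))*(-35) = -34*(-7 + 15)*(-35) = -34*8*(-35) = -272*(-35) = 9520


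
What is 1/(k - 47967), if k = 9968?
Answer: -1/37999 ≈ -2.6316e-5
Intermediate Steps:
1/(k - 47967) = 1/(9968 - 47967) = 1/(-37999) = -1/37999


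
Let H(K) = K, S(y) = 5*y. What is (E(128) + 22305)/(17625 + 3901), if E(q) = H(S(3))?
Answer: 11160/10763 ≈ 1.0369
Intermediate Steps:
E(q) = 15 (E(q) = 5*3 = 15)
(E(128) + 22305)/(17625 + 3901) = (15 + 22305)/(17625 + 3901) = 22320/21526 = 22320*(1/21526) = 11160/10763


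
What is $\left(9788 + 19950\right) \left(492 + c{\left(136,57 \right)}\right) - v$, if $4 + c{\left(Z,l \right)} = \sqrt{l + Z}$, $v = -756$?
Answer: $14512900 + 29738 \sqrt{193} \approx 1.4926 \cdot 10^{7}$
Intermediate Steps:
$c{\left(Z,l \right)} = -4 + \sqrt{Z + l}$ ($c{\left(Z,l \right)} = -4 + \sqrt{l + Z} = -4 + \sqrt{Z + l}$)
$\left(9788 + 19950\right) \left(492 + c{\left(136,57 \right)}\right) - v = \left(9788 + 19950\right) \left(492 - \left(4 - \sqrt{136 + 57}\right)\right) - -756 = 29738 \left(492 - \left(4 - \sqrt{193}\right)\right) + 756 = 29738 \left(488 + \sqrt{193}\right) + 756 = \left(14512144 + 29738 \sqrt{193}\right) + 756 = 14512900 + 29738 \sqrt{193}$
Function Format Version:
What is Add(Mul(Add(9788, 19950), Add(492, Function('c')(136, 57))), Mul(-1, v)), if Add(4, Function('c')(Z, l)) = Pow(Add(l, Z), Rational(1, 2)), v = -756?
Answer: Add(14512900, Mul(29738, Pow(193, Rational(1, 2)))) ≈ 1.4926e+7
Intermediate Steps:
Function('c')(Z, l) = Add(-4, Pow(Add(Z, l), Rational(1, 2))) (Function('c')(Z, l) = Add(-4, Pow(Add(l, Z), Rational(1, 2))) = Add(-4, Pow(Add(Z, l), Rational(1, 2))))
Add(Mul(Add(9788, 19950), Add(492, Function('c')(136, 57))), Mul(-1, v)) = Add(Mul(Add(9788, 19950), Add(492, Add(-4, Pow(Add(136, 57), Rational(1, 2))))), Mul(-1, -756)) = Add(Mul(29738, Add(492, Add(-4, Pow(193, Rational(1, 2))))), 756) = Add(Mul(29738, Add(488, Pow(193, Rational(1, 2)))), 756) = Add(Add(14512144, Mul(29738, Pow(193, Rational(1, 2)))), 756) = Add(14512900, Mul(29738, Pow(193, Rational(1, 2))))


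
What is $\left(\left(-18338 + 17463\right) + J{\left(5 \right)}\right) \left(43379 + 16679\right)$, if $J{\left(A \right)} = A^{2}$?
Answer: $-51049300$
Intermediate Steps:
$\left(\left(-18338 + 17463\right) + J{\left(5 \right)}\right) \left(43379 + 16679\right) = \left(\left(-18338 + 17463\right) + 5^{2}\right) \left(43379 + 16679\right) = \left(-875 + 25\right) 60058 = \left(-850\right) 60058 = -51049300$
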